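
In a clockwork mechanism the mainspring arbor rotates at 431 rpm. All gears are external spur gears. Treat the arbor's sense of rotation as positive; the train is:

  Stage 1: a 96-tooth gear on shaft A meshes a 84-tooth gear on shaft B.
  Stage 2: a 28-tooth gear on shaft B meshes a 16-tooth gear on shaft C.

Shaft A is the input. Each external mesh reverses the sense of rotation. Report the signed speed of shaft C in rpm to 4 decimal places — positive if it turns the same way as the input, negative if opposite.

+862.0000 rpm (same as input, |ω| = 862.0000 rpm)

Stage 1 [96T→84T]: ω = 431.0000×96/84 = 492.5714 rpm, dir flips to −; running = −492.5714
Stage 2 [28T→16T]: ω = 492.5714×28/16 = 862.0000 rpm, dir flips to +; running = +862.0000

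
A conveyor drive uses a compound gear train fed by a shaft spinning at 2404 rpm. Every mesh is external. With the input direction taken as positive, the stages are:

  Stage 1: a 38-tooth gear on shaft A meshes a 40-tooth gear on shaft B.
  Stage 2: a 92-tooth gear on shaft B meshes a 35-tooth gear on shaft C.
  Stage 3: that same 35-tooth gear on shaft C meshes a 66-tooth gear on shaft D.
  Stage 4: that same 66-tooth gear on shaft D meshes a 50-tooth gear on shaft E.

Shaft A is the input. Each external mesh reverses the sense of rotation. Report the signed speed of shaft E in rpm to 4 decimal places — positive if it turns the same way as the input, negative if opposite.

Stage 1 [38T→40T]: ω = 2404.0000×38/40 = 2283.8000 rpm, dir flips to −; running = −2283.8000
Stage 2 [92T→35T]: ω = 2283.8000×92/35 = 6003.1314 rpm, dir flips to +; running = +6003.1314
Stage 3 [35T→66T]: ω = 6003.1314×35/66 = 3183.4788 rpm, dir flips to −; running = −3183.4788
Stage 4 [66T→50T]: ω = 3183.4788×66/50 = 4202.1920 rpm, dir flips to +; running = +4202.1920

+4202.1920 rpm (same as input, |ω| = 4202.1920 rpm)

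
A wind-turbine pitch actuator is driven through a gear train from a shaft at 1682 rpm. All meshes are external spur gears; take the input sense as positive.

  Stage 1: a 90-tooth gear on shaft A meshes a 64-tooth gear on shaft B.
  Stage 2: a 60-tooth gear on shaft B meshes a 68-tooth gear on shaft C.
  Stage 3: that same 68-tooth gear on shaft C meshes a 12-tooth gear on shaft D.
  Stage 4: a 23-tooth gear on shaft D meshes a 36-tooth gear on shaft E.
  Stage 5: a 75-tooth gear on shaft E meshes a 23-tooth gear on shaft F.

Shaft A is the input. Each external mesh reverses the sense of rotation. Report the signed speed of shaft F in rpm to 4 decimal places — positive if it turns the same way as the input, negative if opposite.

-24638.6719 rpm (opposite to input, |ω| = 24638.6719 rpm)

Stage 1 [90T→64T]: ω = 1682.0000×90/64 = 2365.3125 rpm, dir flips to −; running = −2365.3125
Stage 2 [60T→68T]: ω = 2365.3125×60/68 = 2087.0404 rpm, dir flips to +; running = +2087.0404
Stage 3 [68T→12T]: ω = 2087.0404×68/12 = 11826.5625 rpm, dir flips to −; running = −11826.5625
Stage 4 [23T→36T]: ω = 11826.5625×23/36 = 7555.8594 rpm, dir flips to +; running = +7555.8594
Stage 5 [75T→23T]: ω = 7555.8594×75/23 = 24638.6719 rpm, dir flips to −; running = −24638.6719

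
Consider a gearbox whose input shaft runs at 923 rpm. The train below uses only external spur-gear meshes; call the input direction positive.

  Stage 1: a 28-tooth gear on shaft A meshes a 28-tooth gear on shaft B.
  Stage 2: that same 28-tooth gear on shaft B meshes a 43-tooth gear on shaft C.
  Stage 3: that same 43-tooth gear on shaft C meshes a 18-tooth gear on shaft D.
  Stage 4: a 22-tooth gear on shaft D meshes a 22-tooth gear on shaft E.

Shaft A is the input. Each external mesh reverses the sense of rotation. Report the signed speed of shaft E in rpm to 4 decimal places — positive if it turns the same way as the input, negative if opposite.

Stage 1 [28T→28T]: ω = 923.0000×28/28 = 923.0000 rpm, dir flips to −; running = −923.0000
Stage 2 [28T→43T]: ω = 923.0000×28/43 = 601.0233 rpm, dir flips to +; running = +601.0233
Stage 3 [43T→18T]: ω = 601.0233×43/18 = 1435.7778 rpm, dir flips to −; running = −1435.7778
Stage 4 [22T→22T]: ω = 1435.7778×22/22 = 1435.7778 rpm, dir flips to +; running = +1435.7778

+1435.7778 rpm (same as input, |ω| = 1435.7778 rpm)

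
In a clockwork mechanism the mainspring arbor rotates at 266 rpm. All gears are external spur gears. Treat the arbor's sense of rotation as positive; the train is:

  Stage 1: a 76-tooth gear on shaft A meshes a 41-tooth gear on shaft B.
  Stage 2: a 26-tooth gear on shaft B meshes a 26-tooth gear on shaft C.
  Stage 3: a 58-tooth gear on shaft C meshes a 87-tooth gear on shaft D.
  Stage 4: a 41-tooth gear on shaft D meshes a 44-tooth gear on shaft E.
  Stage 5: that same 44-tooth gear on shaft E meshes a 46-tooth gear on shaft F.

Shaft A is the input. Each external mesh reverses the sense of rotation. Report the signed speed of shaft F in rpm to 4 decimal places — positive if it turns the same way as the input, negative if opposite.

-292.9855 rpm (opposite to input, |ω| = 292.9855 rpm)

Stage 1 [76T→41T]: ω = 266.0000×76/41 = 493.0732 rpm, dir flips to −; running = −493.0732
Stage 2 [26T→26T]: ω = 493.0732×26/26 = 493.0732 rpm, dir flips to +; running = +493.0732
Stage 3 [58T→87T]: ω = 493.0732×58/87 = 328.7154 rpm, dir flips to −; running = −328.7154
Stage 4 [41T→44T]: ω = 328.7154×41/44 = 306.3030 rpm, dir flips to +; running = +306.3030
Stage 5 [44T→46T]: ω = 306.3030×44/46 = 292.9855 rpm, dir flips to −; running = −292.9855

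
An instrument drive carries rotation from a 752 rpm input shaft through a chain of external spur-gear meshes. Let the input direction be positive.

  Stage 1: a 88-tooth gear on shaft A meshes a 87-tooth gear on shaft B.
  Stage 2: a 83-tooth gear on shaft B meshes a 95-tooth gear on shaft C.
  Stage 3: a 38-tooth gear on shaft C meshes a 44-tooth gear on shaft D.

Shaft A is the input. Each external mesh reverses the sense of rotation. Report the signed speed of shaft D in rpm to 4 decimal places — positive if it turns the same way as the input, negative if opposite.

Stage 1 [88T→87T]: ω = 752.0000×88/87 = 760.6437 rpm, dir flips to −; running = −760.6437
Stage 2 [83T→95T]: ω = 760.6437×83/95 = 664.5624 rpm, dir flips to +; running = +664.5624
Stage 3 [38T→44T]: ω = 664.5624×38/44 = 573.9402 rpm, dir flips to −; running = −573.9402

-573.9402 rpm (opposite to input, |ω| = 573.9402 rpm)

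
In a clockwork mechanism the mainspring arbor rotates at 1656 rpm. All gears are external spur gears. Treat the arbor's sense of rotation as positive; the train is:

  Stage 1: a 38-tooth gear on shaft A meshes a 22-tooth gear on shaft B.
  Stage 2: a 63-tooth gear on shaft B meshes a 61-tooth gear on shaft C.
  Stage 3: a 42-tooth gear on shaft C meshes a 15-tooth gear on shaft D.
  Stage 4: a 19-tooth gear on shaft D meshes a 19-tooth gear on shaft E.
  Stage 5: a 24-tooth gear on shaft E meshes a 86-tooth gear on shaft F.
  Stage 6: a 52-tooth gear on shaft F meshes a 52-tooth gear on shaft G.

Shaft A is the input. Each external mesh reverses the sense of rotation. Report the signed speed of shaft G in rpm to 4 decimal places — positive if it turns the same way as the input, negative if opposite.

+2308.3560 rpm (same as input, |ω| = 2308.3560 rpm)

Stage 1 [38T→22T]: ω = 1656.0000×38/22 = 2860.3636 rpm, dir flips to −; running = −2860.3636
Stage 2 [63T→61T]: ω = 2860.3636×63/61 = 2954.1461 rpm, dir flips to +; running = +2954.1461
Stage 3 [42T→15T]: ω = 2954.1461×42/15 = 8271.6089 rpm, dir flips to −; running = −8271.6089
Stage 4 [19T→19T]: ω = 8271.6089×19/19 = 8271.6089 rpm, dir flips to +; running = +8271.6089
Stage 5 [24T→86T]: ω = 8271.6089×24/86 = 2308.3560 rpm, dir flips to −; running = −2308.3560
Stage 6 [52T→52T]: ω = 2308.3560×52/52 = 2308.3560 rpm, dir flips to +; running = +2308.3560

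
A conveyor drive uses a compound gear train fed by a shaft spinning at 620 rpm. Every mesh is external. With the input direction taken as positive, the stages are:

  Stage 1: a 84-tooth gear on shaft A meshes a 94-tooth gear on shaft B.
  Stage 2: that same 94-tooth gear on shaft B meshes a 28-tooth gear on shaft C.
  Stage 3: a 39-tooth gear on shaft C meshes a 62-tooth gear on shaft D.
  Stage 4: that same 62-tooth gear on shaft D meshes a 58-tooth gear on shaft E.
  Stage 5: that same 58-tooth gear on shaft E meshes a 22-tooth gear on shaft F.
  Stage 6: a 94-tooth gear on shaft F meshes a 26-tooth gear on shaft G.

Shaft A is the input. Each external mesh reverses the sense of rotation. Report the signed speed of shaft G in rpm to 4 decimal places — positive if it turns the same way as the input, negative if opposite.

+11920.9091 rpm (same as input, |ω| = 11920.9091 rpm)

Stage 1 [84T→94T]: ω = 620.0000×84/94 = 554.0426 rpm, dir flips to −; running = −554.0426
Stage 2 [94T→28T]: ω = 554.0426×94/28 = 1860.0000 rpm, dir flips to +; running = +1860.0000
Stage 3 [39T→62T]: ω = 1860.0000×39/62 = 1170.0000 rpm, dir flips to −; running = −1170.0000
Stage 4 [62T→58T]: ω = 1170.0000×62/58 = 1250.6897 rpm, dir flips to +; running = +1250.6897
Stage 5 [58T→22T]: ω = 1250.6897×58/22 = 3297.2727 rpm, dir flips to −; running = −3297.2727
Stage 6 [94T→26T]: ω = 3297.2727×94/26 = 11920.9091 rpm, dir flips to +; running = +11920.9091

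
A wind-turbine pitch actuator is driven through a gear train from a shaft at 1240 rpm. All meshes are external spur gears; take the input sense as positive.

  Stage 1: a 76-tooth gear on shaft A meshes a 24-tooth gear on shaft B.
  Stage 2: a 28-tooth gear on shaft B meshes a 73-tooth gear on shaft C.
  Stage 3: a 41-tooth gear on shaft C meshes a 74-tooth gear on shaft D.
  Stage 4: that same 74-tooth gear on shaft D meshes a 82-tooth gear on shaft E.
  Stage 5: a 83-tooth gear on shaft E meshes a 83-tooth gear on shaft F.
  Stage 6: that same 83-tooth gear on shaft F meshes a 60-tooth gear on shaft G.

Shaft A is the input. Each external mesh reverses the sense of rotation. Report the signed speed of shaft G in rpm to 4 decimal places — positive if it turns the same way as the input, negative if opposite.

+1041.7321 rpm (same as input, |ω| = 1041.7321 rpm)

Stage 1 [76T→24T]: ω = 1240.0000×76/24 = 3926.6667 rpm, dir flips to −; running = −3926.6667
Stage 2 [28T→73T]: ω = 3926.6667×28/73 = 1506.1187 rpm, dir flips to +; running = +1506.1187
Stage 3 [41T→74T]: ω = 1506.1187×41/74 = 834.4712 rpm, dir flips to −; running = −834.4712
Stage 4 [74T→82T]: ω = 834.4712×74/82 = 753.0594 rpm, dir flips to +; running = +753.0594
Stage 5 [83T→83T]: ω = 753.0594×83/83 = 753.0594 rpm, dir flips to −; running = −753.0594
Stage 6 [83T→60T]: ω = 753.0594×83/60 = 1041.7321 rpm, dir flips to +; running = +1041.7321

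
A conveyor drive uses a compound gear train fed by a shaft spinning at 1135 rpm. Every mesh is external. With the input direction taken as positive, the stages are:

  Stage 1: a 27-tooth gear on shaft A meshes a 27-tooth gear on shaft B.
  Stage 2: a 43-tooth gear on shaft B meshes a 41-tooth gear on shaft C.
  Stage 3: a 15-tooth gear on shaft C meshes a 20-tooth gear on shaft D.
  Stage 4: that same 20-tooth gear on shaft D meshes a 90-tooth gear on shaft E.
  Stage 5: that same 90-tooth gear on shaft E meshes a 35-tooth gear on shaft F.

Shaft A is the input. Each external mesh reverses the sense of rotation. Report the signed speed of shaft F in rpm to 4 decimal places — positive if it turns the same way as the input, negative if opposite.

Stage 1 [27T→27T]: ω = 1135.0000×27/27 = 1135.0000 rpm, dir flips to −; running = −1135.0000
Stage 2 [43T→41T]: ω = 1135.0000×43/41 = 1190.3659 rpm, dir flips to +; running = +1190.3659
Stage 3 [15T→20T]: ω = 1190.3659×15/20 = 892.7744 rpm, dir flips to −; running = −892.7744
Stage 4 [20T→90T]: ω = 892.7744×20/90 = 198.3943 rpm, dir flips to +; running = +198.3943
Stage 5 [90T→35T]: ω = 198.3943×90/35 = 510.1568 rpm, dir flips to −; running = −510.1568

-510.1568 rpm (opposite to input, |ω| = 510.1568 rpm)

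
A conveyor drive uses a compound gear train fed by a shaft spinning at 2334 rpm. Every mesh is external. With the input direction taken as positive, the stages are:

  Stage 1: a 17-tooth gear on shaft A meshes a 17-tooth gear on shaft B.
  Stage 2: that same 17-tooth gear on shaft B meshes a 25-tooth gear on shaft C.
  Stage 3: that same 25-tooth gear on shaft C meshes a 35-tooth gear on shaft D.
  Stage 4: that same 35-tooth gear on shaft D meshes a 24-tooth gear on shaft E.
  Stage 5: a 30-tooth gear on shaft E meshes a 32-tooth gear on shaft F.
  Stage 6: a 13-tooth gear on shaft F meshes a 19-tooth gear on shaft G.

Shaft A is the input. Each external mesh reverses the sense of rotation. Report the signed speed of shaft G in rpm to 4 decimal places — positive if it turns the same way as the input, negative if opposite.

+1060.4729 rpm (same as input, |ω| = 1060.4729 rpm)

Stage 1 [17T→17T]: ω = 2334.0000×17/17 = 2334.0000 rpm, dir flips to −; running = −2334.0000
Stage 2 [17T→25T]: ω = 2334.0000×17/25 = 1587.1200 rpm, dir flips to +; running = +1587.1200
Stage 3 [25T→35T]: ω = 1587.1200×25/35 = 1133.6571 rpm, dir flips to −; running = −1133.6571
Stage 4 [35T→24T]: ω = 1133.6571×35/24 = 1653.2500 rpm, dir flips to +; running = +1653.2500
Stage 5 [30T→32T]: ω = 1653.2500×30/32 = 1549.9219 rpm, dir flips to −; running = −1549.9219
Stage 6 [13T→19T]: ω = 1549.9219×13/19 = 1060.4729 rpm, dir flips to +; running = +1060.4729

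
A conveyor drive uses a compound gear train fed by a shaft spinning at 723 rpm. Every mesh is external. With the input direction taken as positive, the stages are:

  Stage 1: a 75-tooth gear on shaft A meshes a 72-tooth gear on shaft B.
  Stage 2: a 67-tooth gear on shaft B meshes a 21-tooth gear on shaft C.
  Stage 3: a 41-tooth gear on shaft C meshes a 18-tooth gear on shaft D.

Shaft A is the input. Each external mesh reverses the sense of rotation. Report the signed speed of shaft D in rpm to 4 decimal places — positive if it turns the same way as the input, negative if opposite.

Stage 1 [75T→72T]: ω = 723.0000×75/72 = 753.1250 rpm, dir flips to −; running = −753.1250
Stage 2 [67T→21T]: ω = 753.1250×67/21 = 2402.8274 rpm, dir flips to +; running = +2402.8274
Stage 3 [41T→18T]: ω = 2402.8274×41/18 = 5473.1068 rpm, dir flips to −; running = −5473.1068

-5473.1068 rpm (opposite to input, |ω| = 5473.1068 rpm)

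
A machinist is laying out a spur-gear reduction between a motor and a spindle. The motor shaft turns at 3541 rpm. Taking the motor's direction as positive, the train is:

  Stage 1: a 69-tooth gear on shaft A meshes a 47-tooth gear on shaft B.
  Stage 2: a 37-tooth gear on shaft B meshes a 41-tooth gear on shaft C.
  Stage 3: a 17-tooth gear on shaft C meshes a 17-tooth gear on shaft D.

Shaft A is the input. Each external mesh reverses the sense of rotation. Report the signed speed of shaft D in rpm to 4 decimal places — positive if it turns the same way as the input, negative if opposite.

-4691.3197 rpm (opposite to input, |ω| = 4691.3197 rpm)

Stage 1 [69T→47T]: ω = 3541.0000×69/47 = 5198.4894 rpm, dir flips to −; running = −5198.4894
Stage 2 [37T→41T]: ω = 5198.4894×37/41 = 4691.3197 rpm, dir flips to +; running = +4691.3197
Stage 3 [17T→17T]: ω = 4691.3197×17/17 = 4691.3197 rpm, dir flips to −; running = −4691.3197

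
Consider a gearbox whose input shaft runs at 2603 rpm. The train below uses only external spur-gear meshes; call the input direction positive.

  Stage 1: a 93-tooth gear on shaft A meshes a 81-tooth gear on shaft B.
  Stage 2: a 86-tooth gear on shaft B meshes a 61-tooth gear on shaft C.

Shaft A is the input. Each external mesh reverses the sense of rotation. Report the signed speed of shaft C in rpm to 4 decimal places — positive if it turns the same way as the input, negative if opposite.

Stage 1 [93T→81T]: ω = 2603.0000×93/81 = 2988.6296 rpm, dir flips to −; running = −2988.6296
Stage 2 [86T→61T]: ω = 2988.6296×86/61 = 4213.4778 rpm, dir flips to +; running = +4213.4778

+4213.4778 rpm (same as input, |ω| = 4213.4778 rpm)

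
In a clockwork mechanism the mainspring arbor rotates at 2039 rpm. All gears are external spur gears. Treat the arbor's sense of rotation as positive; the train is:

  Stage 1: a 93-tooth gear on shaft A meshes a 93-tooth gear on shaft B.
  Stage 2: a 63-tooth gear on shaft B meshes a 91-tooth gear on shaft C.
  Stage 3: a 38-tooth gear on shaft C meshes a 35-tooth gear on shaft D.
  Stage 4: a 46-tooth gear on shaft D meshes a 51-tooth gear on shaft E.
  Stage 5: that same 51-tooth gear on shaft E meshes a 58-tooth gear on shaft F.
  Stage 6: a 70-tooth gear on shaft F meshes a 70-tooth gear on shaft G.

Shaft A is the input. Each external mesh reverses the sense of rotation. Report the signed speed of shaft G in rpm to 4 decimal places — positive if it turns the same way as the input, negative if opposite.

+1215.5191 rpm (same as input, |ω| = 1215.5191 rpm)

Stage 1 [93T→93T]: ω = 2039.0000×93/93 = 2039.0000 rpm, dir flips to −; running = −2039.0000
Stage 2 [63T→91T]: ω = 2039.0000×63/91 = 1411.6154 rpm, dir flips to +; running = +1411.6154
Stage 3 [38T→35T]: ω = 1411.6154×38/35 = 1532.6110 rpm, dir flips to −; running = −1532.6110
Stage 4 [46T→51T]: ω = 1532.6110×46/51 = 1382.3550 rpm, dir flips to +; running = +1382.3550
Stage 5 [51T→58T]: ω = 1382.3550×51/58 = 1215.5191 rpm, dir flips to −; running = −1215.5191
Stage 6 [70T→70T]: ω = 1215.5191×70/70 = 1215.5191 rpm, dir flips to +; running = +1215.5191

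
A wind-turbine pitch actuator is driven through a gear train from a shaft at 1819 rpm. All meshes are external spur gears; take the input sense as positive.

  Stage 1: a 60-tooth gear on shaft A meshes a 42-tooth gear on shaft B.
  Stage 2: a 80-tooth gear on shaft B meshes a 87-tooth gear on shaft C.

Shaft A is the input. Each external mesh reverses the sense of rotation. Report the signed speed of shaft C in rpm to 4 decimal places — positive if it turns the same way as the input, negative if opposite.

Stage 1 [60T→42T]: ω = 1819.0000×60/42 = 2598.5714 rpm, dir flips to −; running = −2598.5714
Stage 2 [80T→87T]: ω = 2598.5714×80/87 = 2389.4910 rpm, dir flips to +; running = +2389.4910

+2389.4910 rpm (same as input, |ω| = 2389.4910 rpm)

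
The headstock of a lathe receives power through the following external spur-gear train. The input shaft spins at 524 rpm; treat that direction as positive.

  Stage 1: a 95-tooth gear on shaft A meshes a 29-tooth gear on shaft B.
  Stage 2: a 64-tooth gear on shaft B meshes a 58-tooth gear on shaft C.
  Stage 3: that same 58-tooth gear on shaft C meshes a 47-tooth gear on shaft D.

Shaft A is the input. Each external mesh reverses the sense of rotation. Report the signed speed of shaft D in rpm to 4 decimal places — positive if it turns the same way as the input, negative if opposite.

-2337.4321 rpm (opposite to input, |ω| = 2337.4321 rpm)

Stage 1 [95T→29T]: ω = 524.0000×95/29 = 1716.5517 rpm, dir flips to −; running = −1716.5517
Stage 2 [64T→58T]: ω = 1716.5517×64/58 = 1894.1260 rpm, dir flips to +; running = +1894.1260
Stage 3 [58T→47T]: ω = 1894.1260×58/47 = 2337.4321 rpm, dir flips to −; running = −2337.4321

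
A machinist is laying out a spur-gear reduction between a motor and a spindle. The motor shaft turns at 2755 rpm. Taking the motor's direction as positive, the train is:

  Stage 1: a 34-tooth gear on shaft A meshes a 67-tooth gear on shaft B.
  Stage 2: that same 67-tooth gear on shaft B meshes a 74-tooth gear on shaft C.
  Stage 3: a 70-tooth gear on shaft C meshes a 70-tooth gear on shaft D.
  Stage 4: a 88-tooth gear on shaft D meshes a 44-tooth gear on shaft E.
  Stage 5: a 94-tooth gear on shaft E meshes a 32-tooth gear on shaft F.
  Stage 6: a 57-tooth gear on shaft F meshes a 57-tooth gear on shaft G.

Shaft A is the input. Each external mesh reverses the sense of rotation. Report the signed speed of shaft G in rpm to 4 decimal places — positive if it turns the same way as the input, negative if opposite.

Stage 1 [34T→67T]: ω = 2755.0000×34/67 = 1398.0597 rpm, dir flips to −; running = −1398.0597
Stage 2 [67T→74T]: ω = 1398.0597×67/74 = 1265.8108 rpm, dir flips to +; running = +1265.8108
Stage 3 [70T→70T]: ω = 1265.8108×70/70 = 1265.8108 rpm, dir flips to −; running = −1265.8108
Stage 4 [88T→44T]: ω = 1265.8108×88/44 = 2531.6216 rpm, dir flips to +; running = +2531.6216
Stage 5 [94T→32T]: ω = 2531.6216×94/32 = 7436.6385 rpm, dir flips to −; running = −7436.6385
Stage 6 [57T→57T]: ω = 7436.6385×57/57 = 7436.6385 rpm, dir flips to +; running = +7436.6385

+7436.6385 rpm (same as input, |ω| = 7436.6385 rpm)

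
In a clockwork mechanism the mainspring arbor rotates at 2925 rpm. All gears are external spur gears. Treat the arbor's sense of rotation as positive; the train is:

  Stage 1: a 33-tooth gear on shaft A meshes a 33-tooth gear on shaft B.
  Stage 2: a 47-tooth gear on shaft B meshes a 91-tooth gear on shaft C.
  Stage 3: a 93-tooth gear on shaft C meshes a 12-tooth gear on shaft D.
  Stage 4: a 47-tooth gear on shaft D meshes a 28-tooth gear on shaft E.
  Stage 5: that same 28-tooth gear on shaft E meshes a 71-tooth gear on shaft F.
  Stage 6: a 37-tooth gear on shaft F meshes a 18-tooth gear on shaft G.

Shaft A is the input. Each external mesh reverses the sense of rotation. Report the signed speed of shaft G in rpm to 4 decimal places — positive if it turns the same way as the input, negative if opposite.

+15931.3569 rpm (same as input, |ω| = 15931.3569 rpm)

Stage 1 [33T→33T]: ω = 2925.0000×33/33 = 2925.0000 rpm, dir flips to −; running = −2925.0000
Stage 2 [47T→91T]: ω = 2925.0000×47/91 = 1510.7143 rpm, dir flips to +; running = +1510.7143
Stage 3 [93T→12T]: ω = 1510.7143×93/12 = 11708.0357 rpm, dir flips to −; running = −11708.0357
Stage 4 [47T→28T]: ω = 11708.0357×47/28 = 19652.7742 rpm, dir flips to +; running = +19652.7742
Stage 5 [28T→71T]: ω = 19652.7742×28/71 = 7750.3898 rpm, dir flips to −; running = −7750.3898
Stage 6 [37T→18T]: ω = 7750.3898×37/18 = 15931.3569 rpm, dir flips to +; running = +15931.3569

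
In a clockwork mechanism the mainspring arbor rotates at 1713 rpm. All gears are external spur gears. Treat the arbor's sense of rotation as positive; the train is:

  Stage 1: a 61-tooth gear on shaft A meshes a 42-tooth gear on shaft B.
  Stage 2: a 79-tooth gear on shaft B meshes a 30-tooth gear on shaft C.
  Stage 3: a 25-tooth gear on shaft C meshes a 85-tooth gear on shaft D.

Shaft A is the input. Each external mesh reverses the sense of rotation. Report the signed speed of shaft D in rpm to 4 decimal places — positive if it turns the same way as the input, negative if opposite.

Stage 1 [61T→42T]: ω = 1713.0000×61/42 = 2487.9286 rpm, dir flips to −; running = −2487.9286
Stage 2 [79T→30T]: ω = 2487.9286×79/30 = 6551.5452 rpm, dir flips to +; running = +6551.5452
Stage 3 [25T→85T]: ω = 6551.5452×25/85 = 1926.9251 rpm, dir flips to −; running = −1926.9251

-1926.9251 rpm (opposite to input, |ω| = 1926.9251 rpm)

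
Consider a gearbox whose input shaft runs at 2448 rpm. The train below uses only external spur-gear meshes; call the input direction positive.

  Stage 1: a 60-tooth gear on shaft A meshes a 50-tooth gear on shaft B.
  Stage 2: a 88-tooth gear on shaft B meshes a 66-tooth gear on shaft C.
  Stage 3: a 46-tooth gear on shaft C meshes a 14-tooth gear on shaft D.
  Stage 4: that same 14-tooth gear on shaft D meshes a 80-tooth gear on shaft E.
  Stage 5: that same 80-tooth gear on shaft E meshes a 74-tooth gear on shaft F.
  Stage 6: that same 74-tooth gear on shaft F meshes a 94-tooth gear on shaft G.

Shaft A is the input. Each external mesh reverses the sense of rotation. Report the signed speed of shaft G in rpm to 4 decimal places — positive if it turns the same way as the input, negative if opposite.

+1916.7319 rpm (same as input, |ω| = 1916.7319 rpm)

Stage 1 [60T→50T]: ω = 2448.0000×60/50 = 2937.6000 rpm, dir flips to −; running = −2937.6000
Stage 2 [88T→66T]: ω = 2937.6000×88/66 = 3916.8000 rpm, dir flips to +; running = +3916.8000
Stage 3 [46T→14T]: ω = 3916.8000×46/14 = 12869.4857 rpm, dir flips to −; running = −12869.4857
Stage 4 [14T→80T]: ω = 12869.4857×14/80 = 2252.1600 rpm, dir flips to +; running = +2252.1600
Stage 5 [80T→74T]: ω = 2252.1600×80/74 = 2434.7676 rpm, dir flips to −; running = −2434.7676
Stage 6 [74T→94T]: ω = 2434.7676×74/94 = 1916.7319 rpm, dir flips to +; running = +1916.7319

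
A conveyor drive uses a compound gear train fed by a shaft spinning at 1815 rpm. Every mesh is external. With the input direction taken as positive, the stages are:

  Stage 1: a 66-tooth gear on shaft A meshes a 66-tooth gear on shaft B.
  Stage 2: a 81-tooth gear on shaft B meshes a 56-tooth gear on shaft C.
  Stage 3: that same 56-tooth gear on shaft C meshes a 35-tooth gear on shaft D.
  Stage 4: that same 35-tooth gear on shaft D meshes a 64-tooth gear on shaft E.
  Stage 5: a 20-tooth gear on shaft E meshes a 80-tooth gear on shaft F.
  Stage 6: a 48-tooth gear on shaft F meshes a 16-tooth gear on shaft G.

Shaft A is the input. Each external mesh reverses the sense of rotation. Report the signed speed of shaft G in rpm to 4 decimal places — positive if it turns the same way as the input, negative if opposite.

Stage 1 [66T→66T]: ω = 1815.0000×66/66 = 1815.0000 rpm, dir flips to −; running = −1815.0000
Stage 2 [81T→56T]: ω = 1815.0000×81/56 = 2625.2679 rpm, dir flips to +; running = +2625.2679
Stage 3 [56T→35T]: ω = 2625.2679×56/35 = 4200.4286 rpm, dir flips to −; running = −4200.4286
Stage 4 [35T→64T]: ω = 4200.4286×35/64 = 2297.1094 rpm, dir flips to +; running = +2297.1094
Stage 5 [20T→80T]: ω = 2297.1094×20/80 = 574.2773 rpm, dir flips to −; running = −574.2773
Stage 6 [48T→16T]: ω = 574.2773×48/16 = 1722.8320 rpm, dir flips to +; running = +1722.8320

+1722.8320 rpm (same as input, |ω| = 1722.8320 rpm)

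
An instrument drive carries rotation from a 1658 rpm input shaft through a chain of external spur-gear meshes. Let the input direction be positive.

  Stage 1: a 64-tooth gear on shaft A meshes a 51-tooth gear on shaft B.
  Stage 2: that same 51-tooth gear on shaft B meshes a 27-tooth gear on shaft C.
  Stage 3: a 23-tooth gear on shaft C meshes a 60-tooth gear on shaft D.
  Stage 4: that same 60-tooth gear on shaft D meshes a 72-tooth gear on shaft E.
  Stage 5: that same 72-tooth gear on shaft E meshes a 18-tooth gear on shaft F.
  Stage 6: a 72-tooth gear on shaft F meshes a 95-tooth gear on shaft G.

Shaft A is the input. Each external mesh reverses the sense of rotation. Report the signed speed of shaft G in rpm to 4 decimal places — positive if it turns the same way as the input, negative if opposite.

Stage 1 [64T→51T]: ω = 1658.0000×64/51 = 2080.6275 rpm, dir flips to −; running = −2080.6275
Stage 2 [51T→27T]: ω = 2080.6275×51/27 = 3930.0741 rpm, dir flips to +; running = +3930.0741
Stage 3 [23T→60T]: ω = 3930.0741×23/60 = 1506.5284 rpm, dir flips to −; running = −1506.5284
Stage 4 [60T→72T]: ω = 1506.5284×60/72 = 1255.4403 rpm, dir flips to +; running = +1255.4403
Stage 5 [72T→18T]: ω = 1255.4403×72/18 = 5021.7613 rpm, dir flips to −; running = −5021.7613
Stage 6 [72T→95T]: ω = 5021.7613×72/95 = 3805.9665 rpm, dir flips to +; running = +3805.9665

+3805.9665 rpm (same as input, |ω| = 3805.9665 rpm)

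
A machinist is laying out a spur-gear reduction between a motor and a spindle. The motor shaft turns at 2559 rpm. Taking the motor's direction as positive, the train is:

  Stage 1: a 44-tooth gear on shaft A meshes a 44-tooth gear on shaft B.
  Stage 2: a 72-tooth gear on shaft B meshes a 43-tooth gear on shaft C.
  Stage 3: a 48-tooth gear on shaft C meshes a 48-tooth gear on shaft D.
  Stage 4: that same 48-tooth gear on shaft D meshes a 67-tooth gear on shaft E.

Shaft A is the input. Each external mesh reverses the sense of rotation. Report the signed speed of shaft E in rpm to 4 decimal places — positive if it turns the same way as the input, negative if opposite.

+3069.7341 rpm (same as input, |ω| = 3069.7341 rpm)

Stage 1 [44T→44T]: ω = 2559.0000×44/44 = 2559.0000 rpm, dir flips to −; running = −2559.0000
Stage 2 [72T→43T]: ω = 2559.0000×72/43 = 4284.8372 rpm, dir flips to +; running = +4284.8372
Stage 3 [48T→48T]: ω = 4284.8372×48/48 = 4284.8372 rpm, dir flips to −; running = −4284.8372
Stage 4 [48T→67T]: ω = 4284.8372×48/67 = 3069.7341 rpm, dir flips to +; running = +3069.7341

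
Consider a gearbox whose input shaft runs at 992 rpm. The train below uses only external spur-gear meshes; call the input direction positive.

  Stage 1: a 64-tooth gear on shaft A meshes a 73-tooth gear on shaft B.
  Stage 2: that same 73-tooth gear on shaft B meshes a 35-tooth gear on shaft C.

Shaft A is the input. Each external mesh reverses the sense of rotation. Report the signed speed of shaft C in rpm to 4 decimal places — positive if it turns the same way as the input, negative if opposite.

Stage 1 [64T→73T]: ω = 992.0000×64/73 = 869.6986 rpm, dir flips to −; running = −869.6986
Stage 2 [73T→35T]: ω = 869.6986×73/35 = 1813.9429 rpm, dir flips to +; running = +1813.9429

+1813.9429 rpm (same as input, |ω| = 1813.9429 rpm)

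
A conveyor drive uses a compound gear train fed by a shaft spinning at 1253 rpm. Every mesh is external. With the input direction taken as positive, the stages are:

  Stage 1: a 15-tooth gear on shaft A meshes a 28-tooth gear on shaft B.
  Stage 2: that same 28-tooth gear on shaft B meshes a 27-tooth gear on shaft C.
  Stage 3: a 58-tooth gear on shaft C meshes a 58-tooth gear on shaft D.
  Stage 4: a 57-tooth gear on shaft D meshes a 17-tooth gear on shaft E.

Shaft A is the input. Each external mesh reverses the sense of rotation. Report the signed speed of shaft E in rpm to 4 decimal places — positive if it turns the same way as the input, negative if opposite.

Stage 1 [15T→28T]: ω = 1253.0000×15/28 = 671.2500 rpm, dir flips to −; running = −671.2500
Stage 2 [28T→27T]: ω = 671.2500×28/27 = 696.1111 rpm, dir flips to +; running = +696.1111
Stage 3 [58T→58T]: ω = 696.1111×58/58 = 696.1111 rpm, dir flips to −; running = −696.1111
Stage 4 [57T→17T]: ω = 696.1111×57/17 = 2334.0196 rpm, dir flips to +; running = +2334.0196

+2334.0196 rpm (same as input, |ω| = 2334.0196 rpm)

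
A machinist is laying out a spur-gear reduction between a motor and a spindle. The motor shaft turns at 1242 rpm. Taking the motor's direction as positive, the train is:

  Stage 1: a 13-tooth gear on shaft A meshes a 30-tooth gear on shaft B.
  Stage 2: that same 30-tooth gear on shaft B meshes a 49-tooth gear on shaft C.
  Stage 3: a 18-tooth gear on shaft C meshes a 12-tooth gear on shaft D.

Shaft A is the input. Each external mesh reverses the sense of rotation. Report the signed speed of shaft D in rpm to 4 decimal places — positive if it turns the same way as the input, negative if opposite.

-494.2653 rpm (opposite to input, |ω| = 494.2653 rpm)

Stage 1 [13T→30T]: ω = 1242.0000×13/30 = 538.2000 rpm, dir flips to −; running = −538.2000
Stage 2 [30T→49T]: ω = 538.2000×30/49 = 329.5102 rpm, dir flips to +; running = +329.5102
Stage 3 [18T→12T]: ω = 329.5102×18/12 = 494.2653 rpm, dir flips to −; running = −494.2653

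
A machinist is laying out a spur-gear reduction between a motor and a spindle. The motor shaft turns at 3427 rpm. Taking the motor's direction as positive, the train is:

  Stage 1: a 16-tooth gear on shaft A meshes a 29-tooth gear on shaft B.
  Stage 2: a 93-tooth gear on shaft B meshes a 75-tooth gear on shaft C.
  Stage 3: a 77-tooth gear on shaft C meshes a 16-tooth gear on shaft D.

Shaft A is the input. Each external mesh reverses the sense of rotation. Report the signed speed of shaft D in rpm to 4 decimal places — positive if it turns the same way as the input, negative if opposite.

-11283.1021 rpm (opposite to input, |ω| = 11283.1021 rpm)

Stage 1 [16T→29T]: ω = 3427.0000×16/29 = 1890.7586 rpm, dir flips to −; running = −1890.7586
Stage 2 [93T→75T]: ω = 1890.7586×93/75 = 2344.5407 rpm, dir flips to +; running = +2344.5407
Stage 3 [77T→16T]: ω = 2344.5407×77/16 = 11283.1021 rpm, dir flips to −; running = −11283.1021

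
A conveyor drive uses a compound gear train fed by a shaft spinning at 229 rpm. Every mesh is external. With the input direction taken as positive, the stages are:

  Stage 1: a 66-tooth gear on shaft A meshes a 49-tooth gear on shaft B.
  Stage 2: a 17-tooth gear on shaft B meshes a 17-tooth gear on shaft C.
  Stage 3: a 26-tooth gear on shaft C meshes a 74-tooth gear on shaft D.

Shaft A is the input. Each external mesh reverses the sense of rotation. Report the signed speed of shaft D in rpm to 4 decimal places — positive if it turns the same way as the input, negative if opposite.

Stage 1 [66T→49T]: ω = 229.0000×66/49 = 308.4490 rpm, dir flips to −; running = −308.4490
Stage 2 [17T→17T]: ω = 308.4490×17/17 = 308.4490 rpm, dir flips to +; running = +308.4490
Stage 3 [26T→74T]: ω = 308.4490×26/74 = 108.3740 rpm, dir flips to −; running = −108.3740

-108.3740 rpm (opposite to input, |ω| = 108.3740 rpm)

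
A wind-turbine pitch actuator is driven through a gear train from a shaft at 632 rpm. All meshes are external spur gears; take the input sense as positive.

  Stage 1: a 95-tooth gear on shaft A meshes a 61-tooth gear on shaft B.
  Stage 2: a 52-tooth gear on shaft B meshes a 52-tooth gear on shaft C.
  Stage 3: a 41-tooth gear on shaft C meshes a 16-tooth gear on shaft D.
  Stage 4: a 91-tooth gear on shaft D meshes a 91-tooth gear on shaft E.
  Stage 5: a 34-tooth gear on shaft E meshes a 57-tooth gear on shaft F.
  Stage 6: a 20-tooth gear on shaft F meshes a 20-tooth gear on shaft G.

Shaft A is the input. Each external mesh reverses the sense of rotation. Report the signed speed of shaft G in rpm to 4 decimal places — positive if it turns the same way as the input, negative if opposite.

Stage 1 [95T→61T]: ω = 632.0000×95/61 = 984.2623 rpm, dir flips to −; running = −984.2623
Stage 2 [52T→52T]: ω = 984.2623×52/52 = 984.2623 rpm, dir flips to +; running = +984.2623
Stage 3 [41T→16T]: ω = 984.2623×41/16 = 2522.1721 rpm, dir flips to −; running = −2522.1721
Stage 4 [91T→91T]: ω = 2522.1721×91/91 = 2522.1721 rpm, dir flips to +; running = +2522.1721
Stage 5 [34T→57T]: ω = 2522.1721×34/57 = 1504.4536 rpm, dir flips to −; running = −1504.4536
Stage 6 [20T→20T]: ω = 1504.4536×20/20 = 1504.4536 rpm, dir flips to +; running = +1504.4536

+1504.4536 rpm (same as input, |ω| = 1504.4536 rpm)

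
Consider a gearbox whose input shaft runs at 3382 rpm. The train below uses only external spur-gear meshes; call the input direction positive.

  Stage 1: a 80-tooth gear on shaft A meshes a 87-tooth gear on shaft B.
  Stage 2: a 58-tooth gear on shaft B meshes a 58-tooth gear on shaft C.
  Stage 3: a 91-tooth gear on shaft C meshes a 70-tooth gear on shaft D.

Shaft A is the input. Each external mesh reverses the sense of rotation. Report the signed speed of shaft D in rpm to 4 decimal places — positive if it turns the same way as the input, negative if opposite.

Stage 1 [80T→87T]: ω = 3382.0000×80/87 = 3109.8851 rpm, dir flips to −; running = −3109.8851
Stage 2 [58T→58T]: ω = 3109.8851×58/58 = 3109.8851 rpm, dir flips to +; running = +3109.8851
Stage 3 [91T→70T]: ω = 3109.8851×91/70 = 4042.8506 rpm, dir flips to −; running = −4042.8506

-4042.8506 rpm (opposite to input, |ω| = 4042.8506 rpm)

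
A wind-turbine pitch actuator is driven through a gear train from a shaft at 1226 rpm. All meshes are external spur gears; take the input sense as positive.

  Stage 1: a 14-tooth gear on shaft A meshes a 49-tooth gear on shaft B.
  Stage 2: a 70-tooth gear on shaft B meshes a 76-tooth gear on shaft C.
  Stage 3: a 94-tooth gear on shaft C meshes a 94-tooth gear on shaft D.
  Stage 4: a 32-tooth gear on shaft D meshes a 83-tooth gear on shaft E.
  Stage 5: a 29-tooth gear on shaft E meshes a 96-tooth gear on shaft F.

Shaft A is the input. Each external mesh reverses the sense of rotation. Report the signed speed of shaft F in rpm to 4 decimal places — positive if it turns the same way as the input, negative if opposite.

-37.5756 rpm (opposite to input, |ω| = 37.5756 rpm)

Stage 1 [14T→49T]: ω = 1226.0000×14/49 = 350.2857 rpm, dir flips to −; running = −350.2857
Stage 2 [70T→76T]: ω = 350.2857×70/76 = 322.6316 rpm, dir flips to +; running = +322.6316
Stage 3 [94T→94T]: ω = 322.6316×94/94 = 322.6316 rpm, dir flips to −; running = −322.6316
Stage 4 [32T→83T]: ω = 322.6316×32/83 = 124.3881 rpm, dir flips to +; running = +124.3881
Stage 5 [29T→96T]: ω = 124.3881×29/96 = 37.5756 rpm, dir flips to −; running = −37.5756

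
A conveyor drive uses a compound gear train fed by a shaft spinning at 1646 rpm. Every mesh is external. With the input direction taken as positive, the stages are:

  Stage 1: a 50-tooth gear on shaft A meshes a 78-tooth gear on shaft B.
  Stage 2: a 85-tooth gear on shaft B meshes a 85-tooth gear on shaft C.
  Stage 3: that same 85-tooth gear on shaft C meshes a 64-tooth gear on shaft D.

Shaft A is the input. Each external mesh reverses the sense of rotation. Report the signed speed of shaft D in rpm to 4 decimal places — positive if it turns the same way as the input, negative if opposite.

-1401.3421 rpm (opposite to input, |ω| = 1401.3421 rpm)

Stage 1 [50T→78T]: ω = 1646.0000×50/78 = 1055.1282 rpm, dir flips to −; running = −1055.1282
Stage 2 [85T→85T]: ω = 1055.1282×85/85 = 1055.1282 rpm, dir flips to +; running = +1055.1282
Stage 3 [85T→64T]: ω = 1055.1282×85/64 = 1401.3421 rpm, dir flips to −; running = −1401.3421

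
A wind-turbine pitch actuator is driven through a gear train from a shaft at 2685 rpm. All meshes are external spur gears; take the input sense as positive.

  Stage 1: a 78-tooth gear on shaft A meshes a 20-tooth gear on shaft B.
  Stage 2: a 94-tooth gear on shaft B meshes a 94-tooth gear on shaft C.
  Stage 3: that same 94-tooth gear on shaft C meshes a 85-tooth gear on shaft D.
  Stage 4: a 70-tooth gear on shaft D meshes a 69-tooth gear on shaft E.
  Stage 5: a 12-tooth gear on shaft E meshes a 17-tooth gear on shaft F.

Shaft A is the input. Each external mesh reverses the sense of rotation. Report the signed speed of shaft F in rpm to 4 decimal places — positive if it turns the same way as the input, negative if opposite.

Stage 1 [78T→20T]: ω = 2685.0000×78/20 = 10471.5000 rpm, dir flips to −; running = −10471.5000
Stage 2 [94T→94T]: ω = 10471.5000×94/94 = 10471.5000 rpm, dir flips to +; running = +10471.5000
Stage 3 [94T→85T]: ω = 10471.5000×94/85 = 11580.2471 rpm, dir flips to −; running = −11580.2471
Stage 4 [70T→69T]: ω = 11580.2471×70/69 = 11748.0767 rpm, dir flips to +; running = +11748.0767
Stage 5 [12T→17T]: ω = 11748.0767×12/17 = 8292.7600 rpm, dir flips to −; running = −8292.7600

-8292.7600 rpm (opposite to input, |ω| = 8292.7600 rpm)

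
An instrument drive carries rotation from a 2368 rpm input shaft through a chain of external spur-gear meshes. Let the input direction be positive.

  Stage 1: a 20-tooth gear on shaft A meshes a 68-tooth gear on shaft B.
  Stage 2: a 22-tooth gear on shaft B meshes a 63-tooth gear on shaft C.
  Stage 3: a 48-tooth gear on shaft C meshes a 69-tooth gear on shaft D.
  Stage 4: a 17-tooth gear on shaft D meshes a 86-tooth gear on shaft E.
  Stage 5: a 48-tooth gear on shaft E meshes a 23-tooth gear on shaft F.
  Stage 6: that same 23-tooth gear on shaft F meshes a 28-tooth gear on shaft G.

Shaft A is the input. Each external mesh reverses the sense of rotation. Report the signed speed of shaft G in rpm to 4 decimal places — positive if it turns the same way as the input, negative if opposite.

+57.3338 rpm (same as input, |ω| = 57.3338 rpm)

Stage 1 [20T→68T]: ω = 2368.0000×20/68 = 696.4706 rpm, dir flips to −; running = −696.4706
Stage 2 [22T→63T]: ω = 696.4706×22/63 = 243.2120 rpm, dir flips to +; running = +243.2120
Stage 3 [48T→69T]: ω = 243.2120×48/69 = 169.1909 rpm, dir flips to −; running = −169.1909
Stage 4 [17T→86T]: ω = 169.1909×17/86 = 33.4447 rpm, dir flips to +; running = +33.4447
Stage 5 [48T→23T]: ω = 33.4447×48/23 = 69.7977 rpm, dir flips to −; running = −69.7977
Stage 6 [23T→28T]: ω = 69.7977×23/28 = 57.3338 rpm, dir flips to +; running = +57.3338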